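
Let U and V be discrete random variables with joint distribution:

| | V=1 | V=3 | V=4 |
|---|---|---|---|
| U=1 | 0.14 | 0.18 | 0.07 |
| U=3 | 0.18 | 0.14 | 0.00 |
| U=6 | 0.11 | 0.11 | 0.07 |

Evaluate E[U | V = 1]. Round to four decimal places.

3.1163

P(V = 1) = 0.43.
Σ U·P over the event = 1·(0.14) + 3·(0.18) + 6·(0.11) = 1.34.
E[U | V = 1] = (1.34) / (0.43) = 3.1163.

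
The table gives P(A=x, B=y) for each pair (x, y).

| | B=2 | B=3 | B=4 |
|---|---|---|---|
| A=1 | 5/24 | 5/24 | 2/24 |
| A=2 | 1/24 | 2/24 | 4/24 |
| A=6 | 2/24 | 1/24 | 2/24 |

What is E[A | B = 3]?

P(B = 3) = 1/3.
Summing A·P(A=x,B=y) over the conditioning event gives 5/8.
E[A | B = 3] = (5/8) / (1/3) = 15/8.

15/8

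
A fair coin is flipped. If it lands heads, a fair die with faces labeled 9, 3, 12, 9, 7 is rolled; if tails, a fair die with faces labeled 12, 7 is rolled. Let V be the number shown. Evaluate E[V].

E[V | heads] = (9+3+12+9+7)/5 = 8.
E[V | tails] = (12+7)/2 = 19/2.
E[V] = (1/2)·(8) + (1/2)·(19/2) = 35/4.

35/4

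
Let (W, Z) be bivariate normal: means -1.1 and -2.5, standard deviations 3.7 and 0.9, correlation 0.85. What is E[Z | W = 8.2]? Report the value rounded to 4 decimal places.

E[Z | W=x] = μ_Z + ρ(σ_Z/σ_W)(x − μ_W) for jointly normal variables.
E[Z | W=8.2] = -2.5 + (0.85)·(0.9/3.7)·(8.2 − (-1.1)) = -2.5 + (0.206757)·(9.3) = -0.5772.

-0.5772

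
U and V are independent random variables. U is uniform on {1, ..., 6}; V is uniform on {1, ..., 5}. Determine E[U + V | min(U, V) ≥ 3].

P(min(U, V) ≥ 3) = 2/5.
Summing (U+V)·P(x,y) over outcomes with min(U, V) ≥ 3 gives 17/5.
E[U + V | min(U, V) ≥ 3] = (17/5) / (2/5) = 17/2.

17/2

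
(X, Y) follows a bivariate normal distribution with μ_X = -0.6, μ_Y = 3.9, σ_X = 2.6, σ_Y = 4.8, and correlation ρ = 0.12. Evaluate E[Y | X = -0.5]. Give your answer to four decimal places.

For a bivariate normal, E[Y | X=x] = μ_Y + ρ·(σ_Y/σ_X)·(x − μ_X).
E[Y | X=-0.5] = 3.9 + (0.12)·(4.8/2.6)·(-0.5 − (-0.6)) = 3.9 + (0.22154)·(0.1) = 3.9222.

3.9222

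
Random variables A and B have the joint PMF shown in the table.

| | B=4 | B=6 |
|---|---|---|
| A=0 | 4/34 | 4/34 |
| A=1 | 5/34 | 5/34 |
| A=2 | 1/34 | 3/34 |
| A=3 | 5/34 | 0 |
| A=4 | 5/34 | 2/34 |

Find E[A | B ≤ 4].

21/10

P(B ≤ 4) = 10/17.
Σ A·P over the event = 0·(4/34) + 1·(5/34) + 2·(1/34) + 3·(5/34) + 4·(5/34) = 21/17.
E[A | B ≤ 4] = (21/17) / (10/17) = 21/10.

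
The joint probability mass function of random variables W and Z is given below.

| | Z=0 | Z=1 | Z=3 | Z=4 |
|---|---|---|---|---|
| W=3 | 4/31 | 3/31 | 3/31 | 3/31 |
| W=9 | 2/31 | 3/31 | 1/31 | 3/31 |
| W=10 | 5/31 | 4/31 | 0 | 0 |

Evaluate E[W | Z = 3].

9/2

P(Z = 3) = 4/31.
Σ W·P over the event = 3·(3/31) + 9·(1/31) = 18/31.
E[W | Z = 3] = (18/31) / (4/31) = 9/2.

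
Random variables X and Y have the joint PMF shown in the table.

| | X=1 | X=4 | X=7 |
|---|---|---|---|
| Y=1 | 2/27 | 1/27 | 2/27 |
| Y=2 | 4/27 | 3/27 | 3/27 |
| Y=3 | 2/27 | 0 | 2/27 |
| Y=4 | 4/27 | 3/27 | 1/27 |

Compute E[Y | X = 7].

P(X = 7) = 8/27.
Summing Y·P(X=x,Y=y) over the conditioning event gives 2/3.
E[Y | X = 7] = (2/3) / (8/27) = 9/4.

9/4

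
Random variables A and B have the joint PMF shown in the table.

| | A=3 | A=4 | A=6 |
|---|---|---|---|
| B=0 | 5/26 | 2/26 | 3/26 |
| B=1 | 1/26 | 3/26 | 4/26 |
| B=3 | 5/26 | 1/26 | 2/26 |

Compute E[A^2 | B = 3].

133/8

P(B = 3) = 4/13.
Σ A^2·P over the event = 9·(5/26) + 16·(1/26) + 36·(2/26) = 133/26.
E[A^2 | B = 3] = (133/26) / (4/13) = 133/8.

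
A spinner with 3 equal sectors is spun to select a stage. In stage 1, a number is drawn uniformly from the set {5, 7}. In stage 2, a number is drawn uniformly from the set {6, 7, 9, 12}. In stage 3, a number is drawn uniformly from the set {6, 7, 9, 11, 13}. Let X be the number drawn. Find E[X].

79/10

E[X | stage 1] = (5+7)/2 = 6.
E[X | stage 2] = (6+7+9+12)/4 = 17/2.
E[X | stage 3] = (6+7+9+11+13)/5 = 46/5.
By the law of total expectation,
E[X] = (1/3)·(6) + (1/3)·(17/2) + (1/3)·(46/5) = 79/10.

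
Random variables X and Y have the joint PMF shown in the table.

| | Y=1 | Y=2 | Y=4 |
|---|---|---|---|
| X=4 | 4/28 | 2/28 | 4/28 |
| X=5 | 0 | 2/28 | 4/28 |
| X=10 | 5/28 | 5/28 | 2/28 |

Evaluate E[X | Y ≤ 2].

67/9

P(Y ≤ 2) = 9/14.
Σ X·P over the event = 4·(4/28) + 4·(2/28) + 5·(2/28) + 10·(5/28) + 10·(5/28) = 67/14.
E[X | Y ≤ 2] = (67/14) / (9/14) = 67/9.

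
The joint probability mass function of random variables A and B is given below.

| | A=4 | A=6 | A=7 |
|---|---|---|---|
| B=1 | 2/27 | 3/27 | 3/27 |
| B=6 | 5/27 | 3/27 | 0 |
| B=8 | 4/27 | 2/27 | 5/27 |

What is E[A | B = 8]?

63/11

P(B = 8) = 11/27.
Σ A·P over the event = 4·(4/27) + 6·(2/27) + 7·(5/27) = 7/3.
E[A | B = 8] = (7/3) / (11/27) = 63/11.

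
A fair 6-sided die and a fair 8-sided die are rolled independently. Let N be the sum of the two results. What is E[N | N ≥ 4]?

P(N ≥ 4) = 15/16.
E[N | N ≥ 4] = (47/6) / (15/16) = 376/45.

376/45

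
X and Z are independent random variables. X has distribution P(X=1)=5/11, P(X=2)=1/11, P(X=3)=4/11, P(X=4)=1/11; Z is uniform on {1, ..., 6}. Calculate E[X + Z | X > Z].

P(X > Z) = 2/11.
Summing (X+Z)·P(x,y) over outcomes with X > Z gives 19/22.
E[X + Z | X > Z] = (19/22) / (2/11) = 19/4.

19/4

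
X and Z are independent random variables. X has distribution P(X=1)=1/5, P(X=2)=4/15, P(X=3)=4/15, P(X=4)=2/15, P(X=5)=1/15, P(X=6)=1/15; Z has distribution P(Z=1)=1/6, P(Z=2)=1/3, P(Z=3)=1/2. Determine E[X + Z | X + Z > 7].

67/8

P(X + Z > 7) = 4/45.
Summing (X+Z)·P(x,y) over outcomes with X + Z > 7 gives 67/90.
E[X + Z | X + Z > 7] = (67/90) / (4/45) = 67/8.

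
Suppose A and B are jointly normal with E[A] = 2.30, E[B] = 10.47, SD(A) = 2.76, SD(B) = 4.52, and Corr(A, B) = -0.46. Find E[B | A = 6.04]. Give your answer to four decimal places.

For a bivariate normal, E[B | A=x] = μ_B + ρ·(σ_B/σ_A)·(x − μ_A).
E[B | A=6.04] = 10.47 + (-0.46)·(4.52/2.76)·(6.04 − (2.30)) = 10.47 + (-0.75333)·(3.74) = 7.6525.

7.6525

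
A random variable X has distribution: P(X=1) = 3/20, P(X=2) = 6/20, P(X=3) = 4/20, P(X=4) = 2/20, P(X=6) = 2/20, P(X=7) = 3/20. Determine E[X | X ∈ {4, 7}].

P(X ∈ {4, 7}) = 1/4.
Σ over the event: 4·1/10 + 7·3/20 = 29/20.
E[X | X ∈ {4, 7}] = (29/20) / (1/4) = 29/5.

29/5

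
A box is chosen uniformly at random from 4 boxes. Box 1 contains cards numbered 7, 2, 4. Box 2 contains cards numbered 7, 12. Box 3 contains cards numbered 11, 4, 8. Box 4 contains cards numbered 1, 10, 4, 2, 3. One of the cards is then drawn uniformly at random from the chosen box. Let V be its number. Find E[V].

51/8

E[V | box 1] = (7+2+4)/3 = 13/3.
E[V | box 2] = (7+12)/2 = 19/2.
E[V | box 3] = (11+4+8)/3 = 23/3.
E[V | box 4] = (1+10+4+2+3)/5 = 4.
By the law of total expectation,
E[V] = (1/4)·(13/3) + (1/4)·(19/2) + (1/4)·(23/3) + (1/4)·(4) = 51/8.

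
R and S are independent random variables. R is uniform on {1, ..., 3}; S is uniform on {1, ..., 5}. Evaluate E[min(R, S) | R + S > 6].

8/3

P(R + S > 6) = 1/5.
Summing min(R,S)·P(x,y) over outcomes with R + S > 6 gives 8/15.
E[min(R, S) | R + S > 6] = (8/15) / (1/5) = 8/3.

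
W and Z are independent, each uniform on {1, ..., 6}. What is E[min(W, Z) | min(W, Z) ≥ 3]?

P(min(W, Z) ≥ 3) = 4/9.
Summing min(W,Z)·P(x,y) over outcomes with min(W, Z) ≥ 3 gives 31/18.
E[min(W, Z) | min(W, Z) ≥ 3] = (31/18) / (4/9) = 31/8.

31/8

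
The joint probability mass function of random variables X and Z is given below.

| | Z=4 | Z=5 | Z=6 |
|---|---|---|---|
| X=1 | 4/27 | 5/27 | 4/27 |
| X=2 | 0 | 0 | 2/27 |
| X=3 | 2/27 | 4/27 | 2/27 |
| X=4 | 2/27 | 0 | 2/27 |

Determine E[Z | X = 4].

5

P(X = 4) = 4/27.
Σ Z·P over the event = 4·(2/27) + 6·(2/27) = 20/27.
E[Z | X = 4] = (20/27) / (4/27) = 5.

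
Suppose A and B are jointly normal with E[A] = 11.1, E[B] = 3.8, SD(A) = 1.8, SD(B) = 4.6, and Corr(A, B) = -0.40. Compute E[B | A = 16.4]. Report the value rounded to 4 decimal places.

-1.6178

For a bivariate normal, E[B | A=x] = μ_B + ρ·(σ_B/σ_A)·(x − μ_A).
E[B | A=16.4] = 3.8 + (-0.40)·(4.6/1.8)·(16.4 − (11.1)) = 3.8 + (-1.02222)·(5.3) = -1.6178.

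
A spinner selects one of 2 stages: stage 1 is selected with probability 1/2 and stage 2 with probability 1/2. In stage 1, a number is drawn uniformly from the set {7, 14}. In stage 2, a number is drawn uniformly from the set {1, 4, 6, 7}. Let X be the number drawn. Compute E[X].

E[X | stage 1] = (7+14)/2 = 21/2.
E[X | stage 2] = (1+4+6+7)/4 = 9/2.
E[X] = (1/2)·(21/2) + (1/2)·(9/2) = 15/2.

15/2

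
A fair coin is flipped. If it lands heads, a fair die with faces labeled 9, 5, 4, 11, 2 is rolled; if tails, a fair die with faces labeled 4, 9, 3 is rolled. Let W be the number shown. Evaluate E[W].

173/30

E[W | heads] = (9+5+4+11+2)/5 = 31/5.
E[W | tails] = (4+9+3)/3 = 16/3.
E[W] = (1/2)·(31/5) + (1/2)·(16/3) = 173/30.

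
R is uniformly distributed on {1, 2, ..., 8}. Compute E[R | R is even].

5

Given R is even, R is equally likely to be any of {2, 4, 6, 8}.
E[R | R is even] = (2 + 4 + 6 + 8) / 4 = 5.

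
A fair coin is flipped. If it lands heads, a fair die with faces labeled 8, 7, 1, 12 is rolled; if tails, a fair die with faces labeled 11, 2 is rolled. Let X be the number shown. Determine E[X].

27/4

E[X | heads] = (8+7+1+12)/4 = 7.
E[X | tails] = (11+2)/2 = 13/2.
E[X] = (1/2)·(7) + (1/2)·(13/2) = 27/4.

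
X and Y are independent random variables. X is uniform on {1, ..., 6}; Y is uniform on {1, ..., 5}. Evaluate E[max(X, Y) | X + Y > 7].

Outcomes with X + Y > 7: (3,5), (4,4), (4,5), (5,3), (5,4), (5,5), (6,2), (6,3), (6,4), (6,5), each with probability 1/30.
E[max(X, Y) | X + Y > 7] = (5 + 4 + 5 + 5 + 5 + 5 + 6 + 6 + 6 + 6) / 10 = 53/10.

53/10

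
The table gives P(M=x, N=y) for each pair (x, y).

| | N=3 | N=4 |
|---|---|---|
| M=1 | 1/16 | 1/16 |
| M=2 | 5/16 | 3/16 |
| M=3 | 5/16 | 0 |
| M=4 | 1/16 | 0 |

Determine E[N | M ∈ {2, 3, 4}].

P(M ∈ {2, 3, 4}) = 7/8.
Summing N·P(M=x,N=y) over the conditioning event gives 45/16.
E[N | M ∈ {2, 3, 4}] = (45/16) / (7/8) = 45/14.

45/14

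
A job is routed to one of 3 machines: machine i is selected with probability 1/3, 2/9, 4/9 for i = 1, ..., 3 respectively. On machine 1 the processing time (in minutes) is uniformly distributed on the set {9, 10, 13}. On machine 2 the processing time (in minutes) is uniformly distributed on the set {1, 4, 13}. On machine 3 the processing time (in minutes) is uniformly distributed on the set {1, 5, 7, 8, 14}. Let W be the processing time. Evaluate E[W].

8

E[W | machine 1] = (9+10+13)/3 = 32/3.
E[W | machine 2] = (1+4+13)/3 = 6.
E[W | machine 3] = (1+5+7+8+14)/5 = 7.
By the law of total expectation,
E[W] = (1/3)·(32/3) + (2/9)·(6) + (4/9)·(7) = 8.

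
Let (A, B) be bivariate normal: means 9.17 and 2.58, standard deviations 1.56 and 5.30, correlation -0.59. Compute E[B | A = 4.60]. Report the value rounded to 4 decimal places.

11.7405

The regression of B on A has slope ρ·σ_B/σ_A and passes through (μ_A, μ_B).
E[B | A=4.60] = 2.58 + (-0.59)·(5.30/1.56)·(4.60 − (9.17)) = 2.58 + (-2.00449)·(-4.57) = 11.7405.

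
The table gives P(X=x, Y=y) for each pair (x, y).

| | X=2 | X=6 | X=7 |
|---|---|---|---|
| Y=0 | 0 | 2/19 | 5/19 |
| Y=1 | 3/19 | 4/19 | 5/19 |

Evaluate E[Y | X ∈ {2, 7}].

P(X ∈ {2, 7}) = 13/19.
Summing Y·P(X=x,Y=y) over the conditioning event gives 8/19.
E[Y | X ∈ {2, 7}] = (8/19) / (13/19) = 8/13.

8/13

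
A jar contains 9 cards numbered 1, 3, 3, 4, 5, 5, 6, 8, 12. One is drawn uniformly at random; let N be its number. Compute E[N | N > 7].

10

P(N > 7) = 2/9.
Σ over the event: 8·1/9 + 12·1/9 = 20/9.
E[N | N > 7] = (20/9) / (2/9) = 10.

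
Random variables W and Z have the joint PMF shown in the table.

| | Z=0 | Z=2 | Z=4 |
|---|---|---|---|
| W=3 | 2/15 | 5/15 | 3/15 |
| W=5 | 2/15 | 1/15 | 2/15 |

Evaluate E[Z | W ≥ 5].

P(W ≥ 5) = 1/3.
Σ Z·P over the event = 0·(2/15) + 2·(1/15) + 4·(2/15) = 2/3.
E[Z | W ≥ 5] = (2/3) / (1/3) = 2.

2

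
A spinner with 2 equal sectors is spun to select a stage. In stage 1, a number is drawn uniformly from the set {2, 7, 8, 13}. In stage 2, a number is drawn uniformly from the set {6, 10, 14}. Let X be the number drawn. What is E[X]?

35/4

E[X | stage 1] = (2+7+8+13)/4 = 15/2.
E[X | stage 2] = (6+10+14)/3 = 10.
By the law of total expectation,
E[X] = (1/2)·(15/2) + (1/2)·(10) = 35/4.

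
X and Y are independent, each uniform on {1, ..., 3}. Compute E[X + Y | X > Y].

4

Outcomes with X > Y: (2,1), (3,1), (3,2), each with probability 1/9.
E[X + Y | X > Y] = (3 + 4 + 5) / 3 = 4.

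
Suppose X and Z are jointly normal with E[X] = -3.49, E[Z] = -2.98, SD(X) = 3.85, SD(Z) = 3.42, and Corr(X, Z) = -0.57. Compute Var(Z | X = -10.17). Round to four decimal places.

For a bivariate normal, Var(Z | X=x) = σ_Z²(1 − ρ²).
Var(Z | X=-10.17) = (3.42)²·(1 − (-0.57)²) = 11.6964·0.6751 = 7.8962.

7.8962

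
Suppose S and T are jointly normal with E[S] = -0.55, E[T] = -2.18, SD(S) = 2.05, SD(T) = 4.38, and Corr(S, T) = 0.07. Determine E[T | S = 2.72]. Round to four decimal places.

E[T | S=x] = μ_T + ρ(σ_T/σ_S)(x − μ_S) for jointly normal variables.
E[T | S=2.72] = -2.18 + (0.07)·(4.38/2.05)·(2.72 − (-0.55)) = -2.18 + (0.14956)·(3.27) = -1.6909.

-1.6909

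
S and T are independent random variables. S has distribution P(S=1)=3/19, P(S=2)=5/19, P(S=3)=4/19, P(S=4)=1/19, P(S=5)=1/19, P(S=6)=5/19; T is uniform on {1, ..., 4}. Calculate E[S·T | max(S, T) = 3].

111/20

P(max(S, T) = 3) = 5/19.
Summing ST·P(x,y) over outcomes with max(S, T) = 3 gives 111/76.
E[S·T | max(S, T) = 3] = (111/76) / (5/19) = 111/20.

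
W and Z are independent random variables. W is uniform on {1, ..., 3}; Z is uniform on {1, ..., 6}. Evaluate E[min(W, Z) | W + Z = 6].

2

Outcomes with W + Z = 6: (1,5), (2,4), (3,3), each with probability 1/18.
E[min(W, Z) | W + Z = 6] = (1 + 2 + 3) / 3 = 2.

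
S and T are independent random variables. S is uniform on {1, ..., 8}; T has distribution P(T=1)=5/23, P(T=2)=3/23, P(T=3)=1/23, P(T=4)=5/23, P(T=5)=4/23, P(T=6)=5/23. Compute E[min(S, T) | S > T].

143/50

P(S > T) = 25/46.
Summing min(S,T)·P(x,y) over outcomes with S > T gives 143/92.
E[min(S, T) | S > T] = (143/92) / (25/46) = 143/50.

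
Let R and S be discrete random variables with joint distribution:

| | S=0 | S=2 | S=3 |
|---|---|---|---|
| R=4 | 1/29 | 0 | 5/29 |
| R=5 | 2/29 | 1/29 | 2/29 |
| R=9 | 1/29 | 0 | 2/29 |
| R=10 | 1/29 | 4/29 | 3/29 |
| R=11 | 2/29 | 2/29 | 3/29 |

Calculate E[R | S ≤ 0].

55/7

P(S ≤ 0) = 7/29.
Summing R·P(R=x,S=y) over the conditioning event gives 55/29.
E[R | S ≤ 0] = (55/29) / (7/29) = 55/7.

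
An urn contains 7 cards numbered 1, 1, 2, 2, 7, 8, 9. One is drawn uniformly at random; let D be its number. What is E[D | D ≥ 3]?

8

P(D ≥ 3) = 3/7.
Σ over the event: 7·1/7 + 8·1/7 + 9·1/7 = 24/7.
E[D | D ≥ 3] = (24/7) / (3/7) = 8.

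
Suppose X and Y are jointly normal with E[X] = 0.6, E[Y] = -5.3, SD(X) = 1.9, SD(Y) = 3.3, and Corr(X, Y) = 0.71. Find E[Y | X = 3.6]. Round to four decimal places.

For a bivariate normal, E[Y | X=x] = μ_Y + ρ·(σ_Y/σ_X)·(x − μ_X).
E[Y | X=3.6] = -5.3 + (0.71)·(3.3/1.9)·(3.6 − (0.6)) = -5.3 + (1.23316)·(3) = -1.6005.

-1.6005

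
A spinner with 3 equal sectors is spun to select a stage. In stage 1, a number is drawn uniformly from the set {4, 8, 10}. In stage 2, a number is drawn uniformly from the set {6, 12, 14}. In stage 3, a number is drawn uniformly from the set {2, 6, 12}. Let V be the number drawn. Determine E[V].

E[V | stage 1] = (4+8+10)/3 = 22/3.
E[V | stage 2] = (6+12+14)/3 = 32/3.
E[V | stage 3] = (2+6+12)/3 = 20/3.
E[V] = (1/3)·(22/3) + (1/3)·(32/3) + (1/3)·(20/3) = 74/9.

74/9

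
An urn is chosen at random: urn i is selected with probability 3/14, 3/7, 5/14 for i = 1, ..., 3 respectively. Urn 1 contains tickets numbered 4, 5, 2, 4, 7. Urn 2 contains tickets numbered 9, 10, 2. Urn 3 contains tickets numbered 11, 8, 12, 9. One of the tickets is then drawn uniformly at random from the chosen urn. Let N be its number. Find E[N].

E[N | urn 1] = (4+5+2+4+7)/5 = 22/5.
E[N | urn 2] = (9+10+2)/3 = 7.
E[N | urn 3] = (11+8+12+9)/4 = 10.
E[N] = (3/14)·(22/5) + (3/7)·(7) + (5/14)·(10) = 263/35.

263/35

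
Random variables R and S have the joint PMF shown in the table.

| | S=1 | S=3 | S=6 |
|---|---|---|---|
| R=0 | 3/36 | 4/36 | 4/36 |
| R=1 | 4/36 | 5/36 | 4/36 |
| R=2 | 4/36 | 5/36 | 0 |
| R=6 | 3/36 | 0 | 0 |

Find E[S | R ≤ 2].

101/33

P(R ≤ 2) = 11/12.
Σ S·P over the event = 1·(3/36) + 3·(4/36) + 6·(4/36) + 1·(4/36) + 3·(5/36) + 6·(4/36) + 1·(4/36) + 3·(5/36) = 101/36.
E[S | R ≤ 2] = (101/36) / (11/12) = 101/33.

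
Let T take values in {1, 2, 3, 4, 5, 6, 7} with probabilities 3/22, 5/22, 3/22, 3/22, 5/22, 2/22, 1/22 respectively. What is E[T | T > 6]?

P(T > 6) = 1/22.
Σ over the event: 7·1/22 = 7/22.
E[T | T > 6] = (7/22) / (1/22) = 7.

7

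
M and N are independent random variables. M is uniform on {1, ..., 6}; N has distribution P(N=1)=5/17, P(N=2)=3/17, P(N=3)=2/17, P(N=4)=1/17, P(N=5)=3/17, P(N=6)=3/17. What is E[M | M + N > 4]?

P(M + N > 4) = 79/102.
Summing M·P(x,y) over outcomes with M + N > 4 gives 158/51.
E[M | M + N > 4] = (158/51) / (79/102) = 4.

4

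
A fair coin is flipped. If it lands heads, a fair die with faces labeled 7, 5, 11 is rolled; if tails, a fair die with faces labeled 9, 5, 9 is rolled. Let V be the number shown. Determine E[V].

23/3

E[V | heads] = (7+5+11)/3 = 23/3.
E[V | tails] = (9+5+9)/3 = 23/3.
By the law of total expectation,
E[V] = (1/2)·(23/3) + (1/2)·(23/3) = 23/3.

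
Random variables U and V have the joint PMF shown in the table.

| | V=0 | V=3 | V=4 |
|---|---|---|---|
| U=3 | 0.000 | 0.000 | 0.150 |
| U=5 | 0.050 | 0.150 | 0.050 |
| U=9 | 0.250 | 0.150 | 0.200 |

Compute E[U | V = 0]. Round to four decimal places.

P(V = 0) = 0.300.
Summing U·P(U=x,V=y) over the conditioning event gives 2.500.
E[U | V = 0] = (2.500) / (0.300) = 8.3333.

8.3333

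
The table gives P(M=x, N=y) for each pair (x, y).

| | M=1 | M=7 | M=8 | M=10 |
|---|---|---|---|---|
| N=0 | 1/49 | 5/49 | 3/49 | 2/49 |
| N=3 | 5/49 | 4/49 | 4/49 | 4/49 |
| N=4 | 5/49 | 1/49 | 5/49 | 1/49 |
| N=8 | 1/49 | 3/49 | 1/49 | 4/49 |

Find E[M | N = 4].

P(N = 4) = 12/49.
Summing M·P(M=x,N=y) over the conditioning event gives 62/49.
E[M | N = 4] = (62/49) / (12/49) = 31/6.

31/6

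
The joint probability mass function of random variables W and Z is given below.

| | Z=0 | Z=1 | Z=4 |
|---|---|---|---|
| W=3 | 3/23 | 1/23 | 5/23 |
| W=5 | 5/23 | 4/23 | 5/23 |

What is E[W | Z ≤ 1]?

57/13

P(Z ≤ 1) = 13/23.
Σ W·P over the event = 3·(3/23) + 3·(1/23) + 5·(5/23) + 5·(4/23) = 57/23.
E[W | Z ≤ 1] = (57/23) / (13/23) = 57/13.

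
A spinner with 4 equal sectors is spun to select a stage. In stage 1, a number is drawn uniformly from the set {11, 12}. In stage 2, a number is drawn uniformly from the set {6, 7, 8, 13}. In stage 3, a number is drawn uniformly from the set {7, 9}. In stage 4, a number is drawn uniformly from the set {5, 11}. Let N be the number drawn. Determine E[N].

E[N | stage 1] = (11+12)/2 = 23/2.
E[N | stage 2] = (6+7+8+13)/4 = 17/2.
E[N | stage 3] = (7+9)/2 = 8.
E[N | stage 4] = (5+11)/2 = 8.
By the law of total expectation,
E[N] = (1/4)·(23/2) + (1/4)·(17/2) + (1/4)·(8) + (1/4)·(8) = 9.

9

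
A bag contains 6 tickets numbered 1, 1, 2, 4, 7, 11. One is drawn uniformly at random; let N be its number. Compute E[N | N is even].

3

P(N is even) = 1/3.
Σ over the event: 2·1/6 + 4·1/6 = 1.
E[N | N is even] = (1) / (1/3) = 3.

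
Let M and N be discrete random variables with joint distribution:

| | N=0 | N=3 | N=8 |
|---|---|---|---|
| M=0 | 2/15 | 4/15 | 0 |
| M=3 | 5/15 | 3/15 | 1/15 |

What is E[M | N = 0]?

15/7

P(N = 0) = 7/15.
Σ M·P over the event = 0·(2/15) + 3·(5/15) = 1.
E[M | N = 0] = (1) / (7/15) = 15/7.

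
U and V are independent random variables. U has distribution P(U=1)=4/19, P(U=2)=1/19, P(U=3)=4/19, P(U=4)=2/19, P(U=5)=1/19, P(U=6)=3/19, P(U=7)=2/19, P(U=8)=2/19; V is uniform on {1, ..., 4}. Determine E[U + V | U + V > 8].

10

P(U + V > 8) = 21/76.
Summing (U+V)·P(x,y) over outcomes with U + V > 8 gives 105/38.
E[U + V | U + V > 8] = (105/38) / (21/76) = 10.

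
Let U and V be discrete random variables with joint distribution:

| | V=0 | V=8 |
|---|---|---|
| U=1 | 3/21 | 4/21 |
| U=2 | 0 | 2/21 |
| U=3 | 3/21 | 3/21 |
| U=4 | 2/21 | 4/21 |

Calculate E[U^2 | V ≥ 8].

P(V ≥ 8) = 13/21.
Σ U^2·P over the event = 1·(4/21) + 4·(2/21) + 9·(3/21) + 16·(4/21) = 103/21.
E[U^2 | V ≥ 8] = (103/21) / (13/21) = 103/13.

103/13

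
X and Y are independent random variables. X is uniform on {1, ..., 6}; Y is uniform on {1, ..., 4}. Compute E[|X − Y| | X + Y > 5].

15/7

P(X + Y > 5) = 7/12.
Summing |X−Y|·P(x,y) over outcomes with X + Y > 5 gives 5/4.
E[|X − Y| | X + Y > 5] = (5/4) / (7/12) = 15/7.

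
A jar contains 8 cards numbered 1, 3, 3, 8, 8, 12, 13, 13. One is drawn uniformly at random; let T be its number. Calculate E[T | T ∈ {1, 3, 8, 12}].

35/6

P(T ∈ {1, 3, 8, 12}) = 3/4.
Σ over the event: 1·1/8 + 3·1/4 + 8·1/4 + 12·1/8 = 35/8.
E[T | T ∈ {1, 3, 8, 12}] = (35/8) / (3/4) = 35/6.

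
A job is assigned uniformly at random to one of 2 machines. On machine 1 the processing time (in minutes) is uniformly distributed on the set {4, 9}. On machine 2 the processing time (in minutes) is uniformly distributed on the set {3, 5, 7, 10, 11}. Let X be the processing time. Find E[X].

137/20

E[X | machine 1] = (4+9)/2 = 13/2.
E[X | machine 2] = (3+5+7+10+11)/5 = 36/5.
By the law of total expectation,
E[X] = (1/2)·(13/2) + (1/2)·(36/5) = 137/20.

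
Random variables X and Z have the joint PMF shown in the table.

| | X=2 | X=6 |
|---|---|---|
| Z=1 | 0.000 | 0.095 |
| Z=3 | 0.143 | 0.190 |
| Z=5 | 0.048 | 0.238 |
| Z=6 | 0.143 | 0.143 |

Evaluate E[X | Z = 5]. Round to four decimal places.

5.3287

P(Z = 5) = 0.286.
Σ X·P over the event = 2·(0.048) + 6·(0.238) = 1.524.
E[X | Z = 5] = (1.524) / (0.286) = 5.3287.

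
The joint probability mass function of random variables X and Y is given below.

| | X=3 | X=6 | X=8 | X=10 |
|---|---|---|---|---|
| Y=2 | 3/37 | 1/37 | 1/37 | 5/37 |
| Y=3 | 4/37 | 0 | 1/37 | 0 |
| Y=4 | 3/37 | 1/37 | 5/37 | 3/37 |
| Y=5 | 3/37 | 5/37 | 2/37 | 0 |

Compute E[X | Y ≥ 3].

160/27

P(Y ≥ 3) = 27/37.
Summing X·P(X=x,Y=y) over the conditioning event gives 160/37.
E[X | Y ≥ 3] = (160/37) / (27/37) = 160/27.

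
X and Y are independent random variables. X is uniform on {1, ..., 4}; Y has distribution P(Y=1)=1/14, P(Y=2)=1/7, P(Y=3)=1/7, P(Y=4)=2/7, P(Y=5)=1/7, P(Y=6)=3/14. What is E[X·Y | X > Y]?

61/9

P(X > Y) = 9/56.
Summing XY·P(x,y) over outcomes with X > Y gives 61/56.
E[X·Y | X > Y] = (61/56) / (9/56) = 61/9.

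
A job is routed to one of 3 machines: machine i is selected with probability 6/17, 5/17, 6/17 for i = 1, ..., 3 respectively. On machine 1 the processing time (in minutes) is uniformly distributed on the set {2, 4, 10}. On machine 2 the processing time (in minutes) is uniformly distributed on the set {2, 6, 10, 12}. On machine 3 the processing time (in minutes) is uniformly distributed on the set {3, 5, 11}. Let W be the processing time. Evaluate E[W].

E[W | machine 1] = (2+4+10)/3 = 16/3.
E[W | machine 2] = (2+6+10+12)/4 = 15/2.
E[W | machine 3] = (3+5+11)/3 = 19/3.
By the law of total expectation,
E[W] = (6/17)·(16/3) + (5/17)·(15/2) + (6/17)·(19/3) = 215/34.

215/34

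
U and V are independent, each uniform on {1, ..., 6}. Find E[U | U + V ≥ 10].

Outcomes with U + V ≥ 10: (4,6), (5,5), (5,6), (6,4), (6,5), (6,6), each with probability 1/36.
E[U | U + V ≥ 10] = (4 + 5 + 5 + 6 + 6 + 6) / 6 = 16/3.

16/3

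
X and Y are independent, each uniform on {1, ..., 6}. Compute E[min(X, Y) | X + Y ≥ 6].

P(X + Y ≥ 6) = 13/18.
Summing min(X,Y)·P(x,y) over outcomes with X + Y ≥ 6 gives 13/6.
E[min(X, Y) | X + Y ≥ 6] = (13/6) / (13/18) = 3.

3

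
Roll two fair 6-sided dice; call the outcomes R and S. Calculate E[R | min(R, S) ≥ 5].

P(min(R, S) ≥ 5) = 1/9.
Summing R·P(x,y) over outcomes with min(R, S) ≥ 5 gives 11/18.
E[R | min(R, S) ≥ 5] = (11/18) / (1/9) = 11/2.

11/2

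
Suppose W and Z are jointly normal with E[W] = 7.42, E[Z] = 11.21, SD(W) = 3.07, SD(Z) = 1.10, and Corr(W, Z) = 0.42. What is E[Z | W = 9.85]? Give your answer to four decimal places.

11.5757

For a bivariate normal, E[Z | W=x] = μ_Z + ρ·(σ_Z/σ_W)·(x − μ_W).
E[Z | W=9.85] = 11.21 + (0.42)·(1.10/3.07)·(9.85 − (7.42)) = 11.21 + (0.15049)·(2.43) = 11.5757.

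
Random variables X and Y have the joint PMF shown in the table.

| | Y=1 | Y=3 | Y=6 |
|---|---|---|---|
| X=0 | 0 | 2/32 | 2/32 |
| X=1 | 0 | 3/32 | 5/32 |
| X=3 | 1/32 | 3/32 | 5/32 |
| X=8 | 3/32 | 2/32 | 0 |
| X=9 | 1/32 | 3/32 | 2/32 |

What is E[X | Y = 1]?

P(Y = 1) = 5/32.
Σ X·P over the event = 3·(1/32) + 8·(3/32) + 9·(1/32) = 9/8.
E[X | Y = 1] = (9/8) / (5/32) = 36/5.

36/5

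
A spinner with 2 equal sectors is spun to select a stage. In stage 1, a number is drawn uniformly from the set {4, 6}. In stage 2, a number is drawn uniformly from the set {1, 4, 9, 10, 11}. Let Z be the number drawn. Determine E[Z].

6

E[Z | stage 1] = (4+6)/2 = 5.
E[Z | stage 2] = (1+4+9+10+11)/5 = 7.
By the law of total expectation,
E[Z] = (1/2)·(5) + (1/2)·(7) = 6.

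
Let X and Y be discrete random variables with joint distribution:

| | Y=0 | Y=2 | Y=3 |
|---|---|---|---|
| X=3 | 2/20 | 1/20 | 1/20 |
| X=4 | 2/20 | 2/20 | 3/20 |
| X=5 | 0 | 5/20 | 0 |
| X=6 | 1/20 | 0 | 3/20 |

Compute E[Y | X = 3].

P(X = 3) = 1/5.
Σ Y·P over the event = 0·(2/20) + 2·(1/20) + 3·(1/20) = 1/4.
E[Y | X = 3] = (1/4) / (1/5) = 5/4.

5/4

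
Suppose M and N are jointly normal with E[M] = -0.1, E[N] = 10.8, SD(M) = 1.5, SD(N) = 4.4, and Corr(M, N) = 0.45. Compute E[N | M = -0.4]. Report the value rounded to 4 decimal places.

For a bivariate normal, E[N | M=x] = μ_N + ρ·(σ_N/σ_M)·(x − μ_M).
E[N | M=-0.4] = 10.8 + (0.45)·(4.4/1.5)·(-0.4 − (-0.1)) = 10.8 + (1.32)·(-0.3) = 10.4040.

10.4040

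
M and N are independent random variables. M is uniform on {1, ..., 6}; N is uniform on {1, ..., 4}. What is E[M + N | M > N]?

47/7

P(M > N) = 7/12.
Summing (M+N)·P(x,y) over outcomes with M > N gives 47/12.
E[M + N | M > N] = (47/12) / (7/12) = 47/7.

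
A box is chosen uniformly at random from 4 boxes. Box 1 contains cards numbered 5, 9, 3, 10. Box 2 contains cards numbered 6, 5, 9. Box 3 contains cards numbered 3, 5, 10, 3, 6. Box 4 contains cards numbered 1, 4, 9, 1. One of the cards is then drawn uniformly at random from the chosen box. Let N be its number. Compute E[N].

E[N | box 1] = (5+9+3+10)/4 = 27/4.
E[N | box 2] = (6+5+9)/3 = 20/3.
E[N | box 3] = (3+5+10+3+6)/5 = 27/5.
E[N | box 4] = (1+4+9+1)/4 = 15/4.
E[N] = (1/4)·(27/4) + (1/4)·(20/3) + (1/4)·(27/5) + (1/4)·(15/4) = 677/120.

677/120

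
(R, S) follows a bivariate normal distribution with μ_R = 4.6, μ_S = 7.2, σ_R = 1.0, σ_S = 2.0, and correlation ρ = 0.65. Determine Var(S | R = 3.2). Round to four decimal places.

2.3100

Var(S | R=x) = (1 − ρ²)·σ_S².
Var(S | R=3.2) = (2.0)²·(1 − (0.65)²) = 4·0.5775 = 2.3100.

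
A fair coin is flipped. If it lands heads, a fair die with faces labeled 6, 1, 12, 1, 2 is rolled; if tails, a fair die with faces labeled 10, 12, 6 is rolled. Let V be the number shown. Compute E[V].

E[V | heads] = (6+1+12+1+2)/5 = 22/5.
E[V | tails] = (10+12+6)/3 = 28/3.
By the law of total expectation,
E[V] = (1/2)·(22/5) + (1/2)·(28/3) = 103/15.

103/15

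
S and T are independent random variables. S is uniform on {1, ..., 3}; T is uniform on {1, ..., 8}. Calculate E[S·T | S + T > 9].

61/3

Outcomes with S + T > 9: (2,8), (3,7), (3,8), each with probability 1/24.
E[S·T | S + T > 9] = (16 + 21 + 24) / 3 = 61/3.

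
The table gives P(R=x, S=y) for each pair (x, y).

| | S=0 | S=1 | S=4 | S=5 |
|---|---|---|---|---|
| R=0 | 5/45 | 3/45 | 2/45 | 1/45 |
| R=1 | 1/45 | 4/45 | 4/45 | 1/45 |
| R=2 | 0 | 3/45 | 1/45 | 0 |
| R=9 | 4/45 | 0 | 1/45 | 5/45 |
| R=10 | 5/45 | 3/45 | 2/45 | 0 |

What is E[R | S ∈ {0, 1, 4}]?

81/19

P(S ∈ {0, 1, 4}) = 38/45.
Summing R·P(R=x,S=y) over the conditioning event gives 18/5.
E[R | S ∈ {0, 1, 4}] = (18/5) / (38/45) = 81/19.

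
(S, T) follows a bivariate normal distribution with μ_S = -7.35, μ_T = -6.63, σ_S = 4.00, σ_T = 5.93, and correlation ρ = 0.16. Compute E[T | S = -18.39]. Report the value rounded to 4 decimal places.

-9.2487

E[T | S=x] = μ_T + ρ(σ_T/σ_S)(x − μ_S) for jointly normal variables.
E[T | S=-18.39] = -6.63 + (0.16)·(5.93/4.00)·(-18.39 − (-7.35)) = -6.63 + (0.2372)·(-11.04) = -9.2487.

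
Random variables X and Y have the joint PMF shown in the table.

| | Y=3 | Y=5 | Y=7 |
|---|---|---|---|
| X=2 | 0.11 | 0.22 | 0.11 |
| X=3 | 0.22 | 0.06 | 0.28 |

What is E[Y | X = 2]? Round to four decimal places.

5.0000

P(X = 2) = 0.44.
Σ Y·P over the event = 3·(0.11) + 5·(0.22) + 7·(0.11) = 2.20.
E[Y | X = 2] = (2.20) / (0.44) = 5.0000.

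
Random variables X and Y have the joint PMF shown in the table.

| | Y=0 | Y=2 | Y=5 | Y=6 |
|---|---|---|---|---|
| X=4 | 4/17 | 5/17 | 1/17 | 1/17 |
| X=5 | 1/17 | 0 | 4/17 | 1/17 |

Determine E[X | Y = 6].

P(Y = 6) = 2/17.
Σ X·P over the event = 4·(1/17) + 5·(1/17) = 9/17.
E[X | Y = 6] = (9/17) / (2/17) = 9/2.

9/2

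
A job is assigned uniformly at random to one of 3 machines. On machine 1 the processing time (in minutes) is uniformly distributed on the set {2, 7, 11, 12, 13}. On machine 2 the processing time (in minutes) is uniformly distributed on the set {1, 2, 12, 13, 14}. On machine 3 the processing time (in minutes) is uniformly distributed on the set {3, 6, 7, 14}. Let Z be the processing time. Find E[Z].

E[Z | machine 1] = (2+7+11+12+13)/5 = 9.
E[Z | machine 2] = (1+2+12+13+14)/5 = 42/5.
E[Z | machine 3] = (3+6+7+14)/4 = 15/2.
E[Z] = (1/3)·(9) + (1/3)·(42/5) + (1/3)·(15/2) = 83/10.

83/10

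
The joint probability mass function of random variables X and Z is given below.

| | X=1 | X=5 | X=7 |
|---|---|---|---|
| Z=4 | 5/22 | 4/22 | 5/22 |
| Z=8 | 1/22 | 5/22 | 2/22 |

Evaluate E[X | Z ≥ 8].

5

P(Z ≥ 8) = 4/11.
Σ X·P over the event = 1·(1/22) + 5·(5/22) + 7·(2/22) = 20/11.
E[X | Z ≥ 8] = (20/11) / (4/11) = 5.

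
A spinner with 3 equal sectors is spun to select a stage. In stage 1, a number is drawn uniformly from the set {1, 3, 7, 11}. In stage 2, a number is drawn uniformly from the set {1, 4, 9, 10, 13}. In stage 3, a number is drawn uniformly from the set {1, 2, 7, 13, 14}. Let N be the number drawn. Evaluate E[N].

203/30

E[N | stage 1] = (1+3+7+11)/4 = 11/2.
E[N | stage 2] = (1+4+9+10+13)/5 = 37/5.
E[N | stage 3] = (1+2+7+13+14)/5 = 37/5.
By the law of total expectation,
E[N] = (1/3)·(11/2) + (1/3)·(37/5) + (1/3)·(37/5) = 203/30.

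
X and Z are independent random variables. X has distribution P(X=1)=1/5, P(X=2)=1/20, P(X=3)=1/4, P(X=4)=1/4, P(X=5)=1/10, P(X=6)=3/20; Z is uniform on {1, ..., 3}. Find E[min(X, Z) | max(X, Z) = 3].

9/5

P(max(X, Z) = 3) = 1/3.
Summing min(X,Z)·P(x,y) over outcomes with max(X, Z) = 3 gives 3/5.
E[min(X, Z) | max(X, Z) = 3] = (3/5) / (1/3) = 9/5.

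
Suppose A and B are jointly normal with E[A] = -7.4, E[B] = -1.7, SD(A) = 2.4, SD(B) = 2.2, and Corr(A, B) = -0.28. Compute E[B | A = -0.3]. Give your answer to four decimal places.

-3.5223

E[B | A=x] = μ_B + ρ(σ_B/σ_A)(x − μ_A) for jointly normal variables.
E[B | A=-0.3] = -1.7 + (-0.28)·(2.2/2.4)·(-0.3 − (-7.4)) = -1.7 + (-0.256667)·(7.1) = -3.5223.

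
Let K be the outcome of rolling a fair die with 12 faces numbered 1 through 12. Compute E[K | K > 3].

8

Given K > 3, K is equally likely to be any of {4, 5, 6, 7, 8, 9, 10, 11, 12}.
E[K | K > 3] = (4 + 5 + 6 + 7 + 8 + 9 + 10 + 11 + 12) / 9 = 8.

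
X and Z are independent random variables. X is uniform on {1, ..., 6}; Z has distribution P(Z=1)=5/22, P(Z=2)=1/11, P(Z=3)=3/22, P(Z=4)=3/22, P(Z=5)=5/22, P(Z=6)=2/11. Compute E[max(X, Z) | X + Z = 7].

113/22

P(X + Z = 7) = 1/6.
Summing max(X,Z)·P(x,y) over outcomes with X + Z = 7 gives 113/132.
E[max(X, Z) | X + Z = 7] = (113/132) / (1/6) = 113/22.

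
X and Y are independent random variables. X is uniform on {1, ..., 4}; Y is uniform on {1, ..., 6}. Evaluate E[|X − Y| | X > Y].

5/3

Outcomes with X > Y: (2,1), (3,1), (3,2), (4,1), (4,2), (4,3), each with probability 1/24.
E[|X − Y| | X > Y] = (1 + 2 + 1 + 3 + 2 + 1) / 6 = 5/3.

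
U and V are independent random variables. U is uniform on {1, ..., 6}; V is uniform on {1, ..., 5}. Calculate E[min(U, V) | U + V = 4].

4/3

Outcomes with U + V = 4: (1,3), (2,2), (3,1), each with probability 1/30.
E[min(U, V) | U + V = 4] = (1 + 2 + 1) / 3 = 4/3.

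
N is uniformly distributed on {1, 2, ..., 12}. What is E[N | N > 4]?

Given N > 4, N is equally likely to be any of {5, 6, 7, 8, 9, 10, 11, 12}.
E[N | N > 4] = (5 + 6 + 7 + 8 + 9 + 10 + 11 + 12) / 8 = 17/2.

17/2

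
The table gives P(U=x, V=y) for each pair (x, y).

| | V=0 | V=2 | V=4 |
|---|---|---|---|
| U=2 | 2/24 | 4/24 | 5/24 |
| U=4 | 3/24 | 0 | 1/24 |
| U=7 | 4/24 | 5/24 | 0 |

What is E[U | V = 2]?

P(V = 2) = 3/8.
Σ U·P over the event = 2·(4/24) + 7·(5/24) = 43/24.
E[U | V = 2] = (43/24) / (3/8) = 43/9.

43/9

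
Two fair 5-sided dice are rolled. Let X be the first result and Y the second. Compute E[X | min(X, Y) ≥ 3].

4

Outcomes with min(X, Y) ≥ 3: (3,3), (3,4), (3,5), (4,3), (4,4), (4,5), (5,3), (5,4), (5,5), each with probability 1/25.
E[X | min(X, Y) ≥ 3] = (3 + 3 + 3 + 4 + 4 + 4 + 5 + 5 + 5) / 9 = 4.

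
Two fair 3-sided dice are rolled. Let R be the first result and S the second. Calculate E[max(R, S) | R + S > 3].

17/6

Outcomes with R + S > 3: (1,3), (2,2), (2,3), (3,1), (3,2), (3,3), each with probability 1/9.
E[max(R, S) | R + S > 3] = (3 + 2 + 3 + 3 + 3 + 3) / 6 = 17/6.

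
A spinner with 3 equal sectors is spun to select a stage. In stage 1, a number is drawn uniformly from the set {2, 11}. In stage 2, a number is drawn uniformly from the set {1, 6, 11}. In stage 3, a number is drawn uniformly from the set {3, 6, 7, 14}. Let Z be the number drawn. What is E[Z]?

E[Z | stage 1] = (2+11)/2 = 13/2.
E[Z | stage 2] = (1+6+11)/3 = 6.
E[Z | stage 3] = (3+6+7+14)/4 = 15/2.
E[Z] = (1/3)·(13/2) + (1/3)·(6) + (1/3)·(15/2) = 20/3.

20/3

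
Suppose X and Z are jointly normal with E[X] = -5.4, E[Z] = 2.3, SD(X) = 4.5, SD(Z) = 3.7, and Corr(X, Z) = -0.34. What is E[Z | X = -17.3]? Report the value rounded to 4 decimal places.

5.6267

For a bivariate normal, E[Z | X=x] = μ_Z + ρ·(σ_Z/σ_X)·(x − μ_X).
E[Z | X=-17.3] = 2.3 + (-0.34)·(3.7/4.5)·(-17.3 − (-5.4)) = 2.3 + (-0.279556)·(-11.9) = 5.6267.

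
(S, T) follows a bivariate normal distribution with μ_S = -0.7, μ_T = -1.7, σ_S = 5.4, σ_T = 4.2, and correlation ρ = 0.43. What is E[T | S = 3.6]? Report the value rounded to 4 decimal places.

-0.2619

For a bivariate normal, E[T | S=x] = μ_T + ρ·(σ_T/σ_S)·(x − μ_S).
E[T | S=3.6] = -1.7 + (0.43)·(4.2/5.4)·(3.6 − (-0.7)) = -1.7 + (0.33444)·(4.3) = -0.2619.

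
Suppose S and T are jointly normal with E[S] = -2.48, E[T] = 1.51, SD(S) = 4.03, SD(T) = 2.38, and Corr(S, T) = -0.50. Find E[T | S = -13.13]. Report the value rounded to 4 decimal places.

4.6548

The regression of T on S has slope ρ·σ_T/σ_S and passes through (μ_S, μ_T).
E[T | S=-13.13] = 1.51 + (-0.50)·(2.38/4.03)·(-13.13 − (-2.48)) = 1.51 + (-0.29529)·(-10.65) = 4.6548.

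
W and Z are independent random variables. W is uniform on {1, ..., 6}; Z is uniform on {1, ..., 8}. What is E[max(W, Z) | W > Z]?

14/3

P(W > Z) = 5/16.
Summing max(W,Z)·P(x,y) over outcomes with W > Z gives 35/24.
E[max(W, Z) | W > Z] = (35/24) / (5/16) = 14/3.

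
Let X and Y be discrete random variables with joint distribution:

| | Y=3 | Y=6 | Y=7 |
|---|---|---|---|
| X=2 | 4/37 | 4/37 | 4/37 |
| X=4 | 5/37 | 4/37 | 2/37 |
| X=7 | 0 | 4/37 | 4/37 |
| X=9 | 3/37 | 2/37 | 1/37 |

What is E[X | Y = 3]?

55/12

P(Y = 3) = 12/37.
Σ X·P over the event = 2·(4/37) + 4·(5/37) + 9·(3/37) = 55/37.
E[X | Y = 3] = (55/37) / (12/37) = 55/12.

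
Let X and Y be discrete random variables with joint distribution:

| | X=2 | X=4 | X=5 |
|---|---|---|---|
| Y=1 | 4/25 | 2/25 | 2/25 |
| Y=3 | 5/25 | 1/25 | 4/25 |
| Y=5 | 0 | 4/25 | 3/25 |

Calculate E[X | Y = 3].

17/5

P(Y = 3) = 2/5.
Σ X·P over the event = 2·(5/25) + 4·(1/25) + 5·(4/25) = 34/25.
E[X | Y = 3] = (34/25) / (2/5) = 17/5.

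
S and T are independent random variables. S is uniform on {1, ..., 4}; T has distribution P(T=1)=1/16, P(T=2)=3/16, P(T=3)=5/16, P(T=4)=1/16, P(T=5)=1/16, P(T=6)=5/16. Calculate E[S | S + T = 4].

14/9

P(S + T = 4) = 9/64.
Summing S·P(x,y) over outcomes with S + T = 4 gives 7/32.
E[S | S + T = 4] = (7/32) / (9/64) = 14/9.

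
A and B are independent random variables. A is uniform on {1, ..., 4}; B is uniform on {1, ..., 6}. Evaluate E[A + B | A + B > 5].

P(A + B > 5) = 7/12.
Summing (A+B)·P(x,y) over outcomes with A + B > 5 gives 13/3.
E[A + B | A + B > 5] = (13/3) / (7/12) = 52/7.

52/7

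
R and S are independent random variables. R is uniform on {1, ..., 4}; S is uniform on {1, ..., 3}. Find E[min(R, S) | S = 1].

1

Outcomes with S = 1: (1,1), (2,1), (3,1), (4,1), each with probability 1/12.
E[min(R, S) | S = 1] = (1 + 1 + 1 + 1) / 4 = 1.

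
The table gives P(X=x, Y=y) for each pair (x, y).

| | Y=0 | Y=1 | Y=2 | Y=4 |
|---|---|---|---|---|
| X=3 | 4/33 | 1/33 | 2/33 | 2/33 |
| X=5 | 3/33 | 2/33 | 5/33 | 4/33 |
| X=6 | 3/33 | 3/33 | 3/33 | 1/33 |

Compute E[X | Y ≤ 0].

P(Y ≤ 0) = 10/33.
Σ X·P over the event = 3·(4/33) + 5·(3/33) + 6·(3/33) = 15/11.
E[X | Y ≤ 0] = (15/11) / (10/33) = 9/2.

9/2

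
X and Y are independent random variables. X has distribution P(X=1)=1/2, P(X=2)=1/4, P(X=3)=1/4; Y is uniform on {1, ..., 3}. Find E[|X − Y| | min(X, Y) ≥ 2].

P(min(X, Y) ≥ 2) = 1/3.
Summing |X−Y|·P(x,y) over outcomes with min(X, Y) ≥ 2 gives 1/6.
E[|X − Y| | min(X, Y) ≥ 2] = (1/6) / (1/3) = 1/2.

1/2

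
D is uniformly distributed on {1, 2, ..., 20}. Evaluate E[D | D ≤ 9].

Given D ≤ 9, D is equally likely to be any of {1, 2, 3, 4, 5, 6, 7, 8, 9}.
E[D | D ≤ 9] = (1 + 2 + 3 + 4 + 5 + 6 + 7 + 8 + 9) / 9 = 5.

5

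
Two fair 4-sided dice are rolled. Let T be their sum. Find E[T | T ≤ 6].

P(T ≤ 6) = 13/16.
Σ over the event: 2·1/16 + 3·1/8 + 4·3/16 + 5·1/4 + 6·3/16 = 29/8.
E[T | T ≤ 6] = (29/8) / (13/16) = 58/13.

58/13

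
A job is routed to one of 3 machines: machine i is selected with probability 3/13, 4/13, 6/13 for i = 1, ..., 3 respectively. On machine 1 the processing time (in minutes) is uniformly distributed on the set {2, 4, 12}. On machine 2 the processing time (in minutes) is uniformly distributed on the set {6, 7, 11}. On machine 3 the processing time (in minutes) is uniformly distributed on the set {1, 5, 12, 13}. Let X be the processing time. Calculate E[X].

193/26

E[X | machine 1] = (2+4+12)/3 = 6.
E[X | machine 2] = (6+7+11)/3 = 8.
E[X | machine 3] = (1+5+12+13)/4 = 31/4.
E[X] = (3/13)·(6) + (4/13)·(8) + (6/13)·(31/4) = 193/26.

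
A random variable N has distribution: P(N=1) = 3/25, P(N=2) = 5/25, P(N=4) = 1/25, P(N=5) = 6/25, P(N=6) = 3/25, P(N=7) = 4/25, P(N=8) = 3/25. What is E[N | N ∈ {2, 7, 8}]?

31/6

P(N ∈ {2, 7, 8}) = 12/25.
Σ over the event: 2·1/5 + 7·4/25 + 8·3/25 = 62/25.
E[N | N ∈ {2, 7, 8}] = (62/25) / (12/25) = 31/6.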